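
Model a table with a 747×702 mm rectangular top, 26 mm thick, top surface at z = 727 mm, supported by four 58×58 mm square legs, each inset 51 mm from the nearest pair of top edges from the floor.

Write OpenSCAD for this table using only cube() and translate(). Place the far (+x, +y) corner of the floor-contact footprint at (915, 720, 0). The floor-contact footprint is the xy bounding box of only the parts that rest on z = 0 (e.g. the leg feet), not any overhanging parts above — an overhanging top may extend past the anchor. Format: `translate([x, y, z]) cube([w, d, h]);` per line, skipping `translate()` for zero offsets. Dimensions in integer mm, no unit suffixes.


translate([219, 69, 701]) cube([747, 702, 26]);
translate([270, 120, 0]) cube([58, 58, 701]);
translate([857, 120, 0]) cube([58, 58, 701]);
translate([270, 662, 0]) cube([58, 58, 701]);
translate([857, 662, 0]) cube([58, 58, 701]);


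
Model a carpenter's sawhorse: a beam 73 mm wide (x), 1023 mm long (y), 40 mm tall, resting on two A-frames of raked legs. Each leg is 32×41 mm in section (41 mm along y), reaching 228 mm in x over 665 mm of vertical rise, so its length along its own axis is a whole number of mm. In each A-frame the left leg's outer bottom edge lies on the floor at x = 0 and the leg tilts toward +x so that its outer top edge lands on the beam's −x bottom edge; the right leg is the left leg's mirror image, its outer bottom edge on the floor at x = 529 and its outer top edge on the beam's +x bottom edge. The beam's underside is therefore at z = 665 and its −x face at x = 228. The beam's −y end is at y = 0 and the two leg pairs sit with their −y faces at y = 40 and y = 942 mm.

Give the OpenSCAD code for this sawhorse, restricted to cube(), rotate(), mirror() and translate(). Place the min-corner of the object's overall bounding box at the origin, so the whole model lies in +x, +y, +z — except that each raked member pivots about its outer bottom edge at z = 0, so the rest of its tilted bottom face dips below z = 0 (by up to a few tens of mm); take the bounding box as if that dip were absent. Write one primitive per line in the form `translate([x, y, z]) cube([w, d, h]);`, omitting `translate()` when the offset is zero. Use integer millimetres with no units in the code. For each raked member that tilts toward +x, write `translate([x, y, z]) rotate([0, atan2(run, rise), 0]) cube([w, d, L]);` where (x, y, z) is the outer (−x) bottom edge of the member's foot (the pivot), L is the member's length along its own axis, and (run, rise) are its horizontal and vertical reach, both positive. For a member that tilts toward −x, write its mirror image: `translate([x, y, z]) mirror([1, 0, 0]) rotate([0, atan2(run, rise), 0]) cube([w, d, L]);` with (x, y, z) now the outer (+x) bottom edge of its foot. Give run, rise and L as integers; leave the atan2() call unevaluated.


// leg length = √(228² + 665²) = 703
// right-leg outer foot x = 2·228 + 73 = 529
// beam min-corner = (228, 0, 665)
translate([228, 0, 665]) cube([73, 1023, 40]);
translate([0, 40, 0]) rotate([0, atan2(228, 665), 0]) cube([32, 41, 703]);
translate([529, 40, 0]) mirror([1, 0, 0]) rotate([0, atan2(228, 665), 0]) cube([32, 41, 703]);
translate([0, 942, 0]) rotate([0, atan2(228, 665), 0]) cube([32, 41, 703]);
translate([529, 942, 0]) mirror([1, 0, 0]) rotate([0, atan2(228, 665), 0]) cube([32, 41, 703]);


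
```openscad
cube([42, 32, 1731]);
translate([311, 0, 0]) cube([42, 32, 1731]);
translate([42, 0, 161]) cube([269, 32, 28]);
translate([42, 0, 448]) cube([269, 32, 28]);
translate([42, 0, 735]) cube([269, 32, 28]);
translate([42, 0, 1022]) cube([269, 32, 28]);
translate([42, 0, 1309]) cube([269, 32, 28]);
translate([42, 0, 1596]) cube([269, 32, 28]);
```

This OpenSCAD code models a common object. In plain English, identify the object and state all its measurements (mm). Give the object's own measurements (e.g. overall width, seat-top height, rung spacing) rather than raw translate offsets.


A straight ladder. Two 42×32 mm vertical rails, 1731 mm tall, stand 353 mm apart (outside-to-outside) with their front faces coplanar on the −y side. 6 rungs, each 32 mm deep and 28 mm tall, span between the inner faces of the rails, front faces flush with the rails. The lowest rung's underside is at z = 161 mm and rungs are spaced 287 mm apart (underside to underside).


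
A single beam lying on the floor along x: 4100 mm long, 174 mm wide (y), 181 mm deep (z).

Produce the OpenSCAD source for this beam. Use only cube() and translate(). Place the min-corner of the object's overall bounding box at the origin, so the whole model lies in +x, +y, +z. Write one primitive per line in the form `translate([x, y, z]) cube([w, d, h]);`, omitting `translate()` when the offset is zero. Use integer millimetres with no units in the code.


cube([4100, 174, 181]);


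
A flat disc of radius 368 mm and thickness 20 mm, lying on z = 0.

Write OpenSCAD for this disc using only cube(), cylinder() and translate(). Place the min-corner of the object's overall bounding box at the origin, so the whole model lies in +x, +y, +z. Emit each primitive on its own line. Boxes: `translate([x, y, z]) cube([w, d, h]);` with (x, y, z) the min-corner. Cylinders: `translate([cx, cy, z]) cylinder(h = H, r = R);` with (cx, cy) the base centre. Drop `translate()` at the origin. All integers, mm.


translate([368, 368, 0]) cylinder(h = 20, r = 368);


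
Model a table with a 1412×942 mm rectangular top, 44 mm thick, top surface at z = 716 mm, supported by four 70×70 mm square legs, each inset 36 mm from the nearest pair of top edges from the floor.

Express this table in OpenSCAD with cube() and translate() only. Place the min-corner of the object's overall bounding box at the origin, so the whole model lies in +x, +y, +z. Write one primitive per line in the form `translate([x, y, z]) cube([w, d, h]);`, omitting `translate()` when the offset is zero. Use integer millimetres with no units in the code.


translate([0, 0, 672]) cube([1412, 942, 44]);
translate([36, 36, 0]) cube([70, 70, 672]);
translate([1306, 36, 0]) cube([70, 70, 672]);
translate([36, 836, 0]) cube([70, 70, 672]);
translate([1306, 836, 0]) cube([70, 70, 672]);


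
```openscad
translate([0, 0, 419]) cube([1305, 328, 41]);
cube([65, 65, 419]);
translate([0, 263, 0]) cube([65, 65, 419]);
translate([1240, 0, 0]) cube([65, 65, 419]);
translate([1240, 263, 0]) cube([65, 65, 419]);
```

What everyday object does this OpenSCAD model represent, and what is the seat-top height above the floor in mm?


A bench. The seat-top height is 460 mm.

A long slab on four corner posts — a bench. The slab sits at z = 419 with thickness 41, so the top is 419 + 41 = 460 mm.


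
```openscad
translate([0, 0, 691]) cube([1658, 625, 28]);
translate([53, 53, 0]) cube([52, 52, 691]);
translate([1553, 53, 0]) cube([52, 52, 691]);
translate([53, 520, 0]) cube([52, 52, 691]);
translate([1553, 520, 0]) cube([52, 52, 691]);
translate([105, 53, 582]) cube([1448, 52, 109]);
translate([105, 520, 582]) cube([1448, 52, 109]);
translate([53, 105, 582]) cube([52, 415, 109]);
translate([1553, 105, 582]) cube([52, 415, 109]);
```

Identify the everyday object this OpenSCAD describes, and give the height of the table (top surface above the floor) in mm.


A table. The table height is 719 mm.

A 1658×625×28 slab sits at z = 691 on four 52 mm square posts — a table. The top surface is at 691 + 28 = 719 mm.


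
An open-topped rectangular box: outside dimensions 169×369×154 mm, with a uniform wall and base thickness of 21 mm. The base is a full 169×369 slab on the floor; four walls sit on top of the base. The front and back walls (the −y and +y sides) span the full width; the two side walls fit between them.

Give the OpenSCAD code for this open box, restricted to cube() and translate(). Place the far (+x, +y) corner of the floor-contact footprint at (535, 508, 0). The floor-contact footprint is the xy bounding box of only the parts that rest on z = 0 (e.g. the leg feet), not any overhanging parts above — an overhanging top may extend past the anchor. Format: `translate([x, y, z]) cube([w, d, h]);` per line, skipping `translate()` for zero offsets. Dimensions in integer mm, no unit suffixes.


translate([366, 139, 0]) cube([169, 369, 21]);
translate([366, 139, 21]) cube([169, 21, 133]);
translate([366, 487, 21]) cube([169, 21, 133]);
translate([366, 160, 21]) cube([21, 327, 133]);
translate([514, 160, 21]) cube([21, 327, 133]);


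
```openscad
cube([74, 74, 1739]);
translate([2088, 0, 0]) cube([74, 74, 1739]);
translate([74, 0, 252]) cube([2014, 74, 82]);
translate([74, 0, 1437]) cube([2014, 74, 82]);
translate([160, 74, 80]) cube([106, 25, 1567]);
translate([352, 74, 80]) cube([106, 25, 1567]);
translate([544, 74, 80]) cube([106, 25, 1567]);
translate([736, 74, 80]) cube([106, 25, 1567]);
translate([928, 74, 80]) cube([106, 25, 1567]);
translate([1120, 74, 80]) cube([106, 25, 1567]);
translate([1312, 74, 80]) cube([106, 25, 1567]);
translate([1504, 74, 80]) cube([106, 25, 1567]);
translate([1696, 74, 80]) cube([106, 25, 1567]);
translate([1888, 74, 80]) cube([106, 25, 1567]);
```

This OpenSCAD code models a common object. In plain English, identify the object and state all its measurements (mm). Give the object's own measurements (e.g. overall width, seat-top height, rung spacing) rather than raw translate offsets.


A fence section. Two 74×74 mm posts, 1739 mm tall, stand on the floor with a clear span of 2014 mm between their inner faces. Two horizontal rails of 74×82 mm section span the gap between the posts with their undersides at z = 252 mm and z = 1437 mm, flush with the posts' −y face. 10 pickets, each 106 mm wide, 25 mm thick and 1567 mm tall, are fixed to the +y face of the rails with their bottoms at z = 80 mm, spaced across the span with a 86 mm gap after the −x post and between neighbouring pickets, with 94 mm left before the +x post.


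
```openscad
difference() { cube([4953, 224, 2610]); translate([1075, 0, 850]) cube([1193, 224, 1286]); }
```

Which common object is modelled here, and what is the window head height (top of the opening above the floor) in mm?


A wall with a window opening. The window head height is 2136 mm.

A wall with a rectangular opening subtracted — a window. Sill at z = 850, opening 1286 mm tall, so the head is at 850 + 1286 = 2136 mm.


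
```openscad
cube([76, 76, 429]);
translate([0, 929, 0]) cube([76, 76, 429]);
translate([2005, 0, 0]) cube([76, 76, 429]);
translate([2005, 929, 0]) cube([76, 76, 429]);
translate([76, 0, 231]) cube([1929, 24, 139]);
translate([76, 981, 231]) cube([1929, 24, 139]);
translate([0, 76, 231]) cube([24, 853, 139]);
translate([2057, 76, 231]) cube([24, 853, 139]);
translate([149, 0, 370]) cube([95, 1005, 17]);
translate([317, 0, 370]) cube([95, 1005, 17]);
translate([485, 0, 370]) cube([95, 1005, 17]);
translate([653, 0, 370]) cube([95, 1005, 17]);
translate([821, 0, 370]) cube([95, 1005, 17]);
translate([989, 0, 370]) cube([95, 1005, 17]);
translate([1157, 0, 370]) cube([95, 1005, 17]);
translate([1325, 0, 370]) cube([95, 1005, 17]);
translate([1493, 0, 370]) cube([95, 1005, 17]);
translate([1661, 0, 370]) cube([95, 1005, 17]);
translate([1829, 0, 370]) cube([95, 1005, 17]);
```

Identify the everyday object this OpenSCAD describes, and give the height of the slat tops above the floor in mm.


A bed frame. The slat-top height is 387 mm.

Four posts, four rails, and a row of slats — a bed frame. Slats sit on the rails at z = 231 + 139 = 370; with slat thickness 17, the top is 387 mm.


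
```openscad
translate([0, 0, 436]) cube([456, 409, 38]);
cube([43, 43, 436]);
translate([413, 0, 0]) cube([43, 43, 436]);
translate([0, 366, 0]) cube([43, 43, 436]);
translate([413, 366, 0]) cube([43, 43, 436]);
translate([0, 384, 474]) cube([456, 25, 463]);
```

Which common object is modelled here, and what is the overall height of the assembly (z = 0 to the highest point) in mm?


A chair. The overall height is 937 mm.

A slab on four corner posts with a tall panel at the back — a chair. The seat slab sits at z = 436 with thickness 38, and the 463 mm backrest starts at the seat top, so the overall height is 436 + 38 + 463 = 937 mm.


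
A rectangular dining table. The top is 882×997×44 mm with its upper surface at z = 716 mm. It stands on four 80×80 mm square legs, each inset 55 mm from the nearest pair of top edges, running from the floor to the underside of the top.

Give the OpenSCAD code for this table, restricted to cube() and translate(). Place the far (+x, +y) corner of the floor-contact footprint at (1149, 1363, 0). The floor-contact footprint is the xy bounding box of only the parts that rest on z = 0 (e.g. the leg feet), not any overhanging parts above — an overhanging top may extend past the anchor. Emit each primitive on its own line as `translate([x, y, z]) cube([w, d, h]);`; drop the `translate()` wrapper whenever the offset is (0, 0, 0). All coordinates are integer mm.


// leg_h = 716 - 44 = 672
translate([322, 421, 672]) cube([882, 997, 44]);
translate([377, 476, 0]) cube([80, 80, 672]);
translate([1069, 476, 0]) cube([80, 80, 672]);
translate([377, 1283, 0]) cube([80, 80, 672]);
translate([1069, 1283, 0]) cube([80, 80, 672]);


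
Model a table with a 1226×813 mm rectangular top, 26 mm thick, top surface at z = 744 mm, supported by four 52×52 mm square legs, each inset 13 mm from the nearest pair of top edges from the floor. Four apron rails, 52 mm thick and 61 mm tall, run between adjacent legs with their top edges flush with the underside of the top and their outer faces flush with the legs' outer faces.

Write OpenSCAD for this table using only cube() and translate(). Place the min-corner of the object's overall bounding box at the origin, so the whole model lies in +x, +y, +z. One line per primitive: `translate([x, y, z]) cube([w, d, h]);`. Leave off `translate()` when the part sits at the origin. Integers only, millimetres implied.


translate([0, 0, 718]) cube([1226, 813, 26]);
translate([13, 13, 0]) cube([52, 52, 718]);
translate([1161, 13, 0]) cube([52, 52, 718]);
translate([13, 748, 0]) cube([52, 52, 718]);
translate([1161, 748, 0]) cube([52, 52, 718]);
translate([65, 13, 657]) cube([1096, 52, 61]);
translate([65, 748, 657]) cube([1096, 52, 61]);
translate([13, 65, 657]) cube([52, 683, 61]);
translate([1161, 65, 657]) cube([52, 683, 61]);


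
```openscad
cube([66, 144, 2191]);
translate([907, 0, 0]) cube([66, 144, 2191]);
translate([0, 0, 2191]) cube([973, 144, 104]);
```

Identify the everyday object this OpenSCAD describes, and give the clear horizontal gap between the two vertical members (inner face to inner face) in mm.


A door frame. The clear opening width is 841 mm.

Two 2191 mm tall posts with a header on top — a door frame. The left jamb is 66 mm wide at x = 0; the right jamb starts at x = 907. The clear opening is 907 − 66 = 841 mm.


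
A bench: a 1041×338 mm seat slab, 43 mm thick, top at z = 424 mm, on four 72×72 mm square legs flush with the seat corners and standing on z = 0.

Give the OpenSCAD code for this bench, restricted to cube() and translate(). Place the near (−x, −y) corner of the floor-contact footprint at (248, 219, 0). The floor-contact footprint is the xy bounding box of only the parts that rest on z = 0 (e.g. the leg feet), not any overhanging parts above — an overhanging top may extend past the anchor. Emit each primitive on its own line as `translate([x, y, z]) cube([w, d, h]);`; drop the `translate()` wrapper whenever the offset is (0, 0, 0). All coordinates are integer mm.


// leg_h = 424 − 43 = 381
translate([248, 219, 381]) cube([1041, 338, 43]);
translate([248, 219, 0]) cube([72, 72, 381]);
translate([248, 485, 0]) cube([72, 72, 381]);
translate([1217, 219, 0]) cube([72, 72, 381]);
translate([1217, 485, 0]) cube([72, 72, 381]);


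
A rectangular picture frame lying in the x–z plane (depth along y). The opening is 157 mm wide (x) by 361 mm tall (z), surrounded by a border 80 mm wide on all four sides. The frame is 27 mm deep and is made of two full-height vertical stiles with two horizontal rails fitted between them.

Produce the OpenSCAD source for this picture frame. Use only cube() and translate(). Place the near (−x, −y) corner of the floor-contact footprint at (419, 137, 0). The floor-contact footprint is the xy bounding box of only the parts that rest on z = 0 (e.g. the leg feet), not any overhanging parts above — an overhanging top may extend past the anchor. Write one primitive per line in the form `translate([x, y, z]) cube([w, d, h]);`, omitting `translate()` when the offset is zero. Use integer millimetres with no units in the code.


translate([419, 137, 0]) cube([80, 27, 521]);
translate([656, 137, 0]) cube([80, 27, 521]);
translate([499, 137, 0]) cube([157, 27, 80]);
translate([499, 137, 441]) cube([157, 27, 80]);


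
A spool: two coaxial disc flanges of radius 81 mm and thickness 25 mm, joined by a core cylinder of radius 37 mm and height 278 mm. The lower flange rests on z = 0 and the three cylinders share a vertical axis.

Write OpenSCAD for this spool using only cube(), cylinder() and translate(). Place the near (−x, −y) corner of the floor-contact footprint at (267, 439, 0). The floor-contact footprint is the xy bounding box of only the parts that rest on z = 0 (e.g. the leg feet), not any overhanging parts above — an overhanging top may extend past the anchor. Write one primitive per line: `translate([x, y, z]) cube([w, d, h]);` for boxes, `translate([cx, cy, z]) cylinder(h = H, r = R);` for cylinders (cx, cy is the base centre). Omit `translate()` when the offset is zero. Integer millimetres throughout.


translate([348, 520, 0]) cylinder(h = 25, r = 81);
translate([348, 520, 25]) cylinder(h = 278, r = 37);
translate([348, 520, 303]) cylinder(h = 25, r = 81);


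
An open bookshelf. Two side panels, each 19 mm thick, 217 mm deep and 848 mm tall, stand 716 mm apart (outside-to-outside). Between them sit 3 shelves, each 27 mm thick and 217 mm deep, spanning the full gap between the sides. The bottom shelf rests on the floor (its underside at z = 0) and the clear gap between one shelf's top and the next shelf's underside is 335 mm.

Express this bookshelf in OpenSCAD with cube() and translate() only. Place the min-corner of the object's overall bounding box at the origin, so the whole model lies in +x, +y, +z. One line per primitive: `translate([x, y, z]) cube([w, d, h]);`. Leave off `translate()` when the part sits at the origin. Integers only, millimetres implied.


cube([19, 217, 848]);
translate([697, 0, 0]) cube([19, 217, 848]);
translate([19, 0, 0]) cube([678, 217, 27]);
translate([19, 0, 362]) cube([678, 217, 27]);
translate([19, 0, 724]) cube([678, 217, 27]);


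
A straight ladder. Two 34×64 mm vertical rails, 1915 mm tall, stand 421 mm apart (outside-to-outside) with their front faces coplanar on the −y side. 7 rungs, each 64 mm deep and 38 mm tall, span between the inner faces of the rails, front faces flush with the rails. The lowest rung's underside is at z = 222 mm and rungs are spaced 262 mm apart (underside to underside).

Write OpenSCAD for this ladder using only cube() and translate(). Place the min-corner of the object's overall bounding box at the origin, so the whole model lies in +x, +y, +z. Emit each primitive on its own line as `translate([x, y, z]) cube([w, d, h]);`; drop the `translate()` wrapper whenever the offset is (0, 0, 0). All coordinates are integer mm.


// rung span = 421 - 2*34 = 353
// rung[k] z = 222 + k*262
cube([34, 64, 1915]);
translate([387, 0, 0]) cube([34, 64, 1915]);
translate([34, 0, 222]) cube([353, 64, 38]);
translate([34, 0, 484]) cube([353, 64, 38]);
translate([34, 0, 746]) cube([353, 64, 38]);
translate([34, 0, 1008]) cube([353, 64, 38]);
translate([34, 0, 1270]) cube([353, 64, 38]);
translate([34, 0, 1532]) cube([353, 64, 38]);
translate([34, 0, 1794]) cube([353, 64, 38]);


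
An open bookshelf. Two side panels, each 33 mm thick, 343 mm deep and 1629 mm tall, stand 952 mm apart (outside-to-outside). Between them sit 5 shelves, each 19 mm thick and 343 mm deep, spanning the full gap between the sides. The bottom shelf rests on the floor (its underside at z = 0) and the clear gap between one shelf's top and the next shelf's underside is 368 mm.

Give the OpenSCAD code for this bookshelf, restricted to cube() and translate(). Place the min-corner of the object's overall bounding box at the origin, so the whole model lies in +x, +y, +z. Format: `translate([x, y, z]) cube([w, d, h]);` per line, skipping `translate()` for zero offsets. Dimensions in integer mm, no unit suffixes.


cube([33, 343, 1629]);
translate([919, 0, 0]) cube([33, 343, 1629]);
translate([33, 0, 0]) cube([886, 343, 19]);
translate([33, 0, 387]) cube([886, 343, 19]);
translate([33, 0, 774]) cube([886, 343, 19]);
translate([33, 0, 1161]) cube([886, 343, 19]);
translate([33, 0, 1548]) cube([886, 343, 19]);


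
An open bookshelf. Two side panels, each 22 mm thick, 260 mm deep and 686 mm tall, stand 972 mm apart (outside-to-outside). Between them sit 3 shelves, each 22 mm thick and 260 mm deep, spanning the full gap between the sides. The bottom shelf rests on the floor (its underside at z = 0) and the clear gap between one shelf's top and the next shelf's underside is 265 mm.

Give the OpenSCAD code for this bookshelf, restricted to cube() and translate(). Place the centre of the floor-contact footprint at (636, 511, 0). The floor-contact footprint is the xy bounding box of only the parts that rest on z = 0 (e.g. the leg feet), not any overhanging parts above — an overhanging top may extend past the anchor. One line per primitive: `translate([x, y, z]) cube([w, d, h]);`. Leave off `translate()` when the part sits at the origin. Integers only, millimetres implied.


translate([150, 381, 0]) cube([22, 260, 686]);
translate([1100, 381, 0]) cube([22, 260, 686]);
translate([172, 381, 0]) cube([928, 260, 22]);
translate([172, 381, 287]) cube([928, 260, 22]);
translate([172, 381, 574]) cube([928, 260, 22]);


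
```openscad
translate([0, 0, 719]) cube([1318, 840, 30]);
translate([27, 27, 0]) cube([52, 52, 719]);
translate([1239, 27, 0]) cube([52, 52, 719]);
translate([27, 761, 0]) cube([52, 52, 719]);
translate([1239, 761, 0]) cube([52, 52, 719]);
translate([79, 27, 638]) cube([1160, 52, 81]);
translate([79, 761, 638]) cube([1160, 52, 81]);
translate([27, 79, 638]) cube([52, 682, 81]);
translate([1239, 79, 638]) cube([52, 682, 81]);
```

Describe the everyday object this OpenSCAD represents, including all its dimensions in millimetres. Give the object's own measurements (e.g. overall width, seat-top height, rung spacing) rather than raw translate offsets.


A rectangular dining table. The top is 1318×840×30 mm with its upper surface at z = 749 mm. It stands on four 52×52 mm square legs, each inset 27 mm from the nearest pair of top edges, running from the floor to the underside of the top. Four apron rails, 52 mm thick and 81 mm tall, run between adjacent legs with their top edges flush with the underside of the top and their outer faces flush with the legs' outer faces.


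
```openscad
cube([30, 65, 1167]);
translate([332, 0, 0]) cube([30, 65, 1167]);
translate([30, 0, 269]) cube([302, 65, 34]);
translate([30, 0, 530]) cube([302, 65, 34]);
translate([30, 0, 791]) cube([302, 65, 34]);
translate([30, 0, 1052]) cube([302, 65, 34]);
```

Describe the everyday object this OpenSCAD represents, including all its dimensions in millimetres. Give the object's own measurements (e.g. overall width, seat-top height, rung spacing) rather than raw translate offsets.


A straight ladder. Two 30×65 mm vertical rails, 1167 mm tall, stand 362 mm apart (outside-to-outside) with their front faces coplanar on the −y side. 4 rungs, each 65 mm deep and 34 mm tall, span between the inner faces of the rails, front faces flush with the rails. The lowest rung's underside is at z = 269 mm and rungs are spaced 261 mm apart (underside to underside).


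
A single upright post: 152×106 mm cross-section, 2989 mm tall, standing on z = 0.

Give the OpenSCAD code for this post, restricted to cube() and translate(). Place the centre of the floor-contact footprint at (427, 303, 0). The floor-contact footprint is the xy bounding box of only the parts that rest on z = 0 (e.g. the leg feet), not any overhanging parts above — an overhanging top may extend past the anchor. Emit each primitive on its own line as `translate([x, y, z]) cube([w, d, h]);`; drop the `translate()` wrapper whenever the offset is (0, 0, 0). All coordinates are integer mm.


translate([351, 250, 0]) cube([152, 106, 2989]);


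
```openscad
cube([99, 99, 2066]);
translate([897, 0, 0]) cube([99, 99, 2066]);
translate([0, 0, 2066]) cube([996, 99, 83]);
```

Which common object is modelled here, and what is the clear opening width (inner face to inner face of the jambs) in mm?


A door frame. The clear opening width is 798 mm.

Two 2066 mm tall posts with a header on top — a door frame. The left jamb is 99 mm wide at x = 0; the right jamb starts at x = 897. The clear opening is 897 − 99 = 798 mm.


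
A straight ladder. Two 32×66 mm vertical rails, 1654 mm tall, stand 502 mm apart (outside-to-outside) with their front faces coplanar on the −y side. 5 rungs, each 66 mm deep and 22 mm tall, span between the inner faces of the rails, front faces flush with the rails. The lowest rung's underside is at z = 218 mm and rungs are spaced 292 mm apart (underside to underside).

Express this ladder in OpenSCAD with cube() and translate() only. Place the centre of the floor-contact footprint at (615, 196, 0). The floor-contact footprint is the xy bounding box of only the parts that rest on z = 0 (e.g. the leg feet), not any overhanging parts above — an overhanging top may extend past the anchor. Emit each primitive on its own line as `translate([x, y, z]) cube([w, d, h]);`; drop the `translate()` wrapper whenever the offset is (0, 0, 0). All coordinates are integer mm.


translate([364, 163, 0]) cube([32, 66, 1654]);
translate([834, 163, 0]) cube([32, 66, 1654]);
translate([396, 163, 218]) cube([438, 66, 22]);
translate([396, 163, 510]) cube([438, 66, 22]);
translate([396, 163, 802]) cube([438, 66, 22]);
translate([396, 163, 1094]) cube([438, 66, 22]);
translate([396, 163, 1386]) cube([438, 66, 22]);


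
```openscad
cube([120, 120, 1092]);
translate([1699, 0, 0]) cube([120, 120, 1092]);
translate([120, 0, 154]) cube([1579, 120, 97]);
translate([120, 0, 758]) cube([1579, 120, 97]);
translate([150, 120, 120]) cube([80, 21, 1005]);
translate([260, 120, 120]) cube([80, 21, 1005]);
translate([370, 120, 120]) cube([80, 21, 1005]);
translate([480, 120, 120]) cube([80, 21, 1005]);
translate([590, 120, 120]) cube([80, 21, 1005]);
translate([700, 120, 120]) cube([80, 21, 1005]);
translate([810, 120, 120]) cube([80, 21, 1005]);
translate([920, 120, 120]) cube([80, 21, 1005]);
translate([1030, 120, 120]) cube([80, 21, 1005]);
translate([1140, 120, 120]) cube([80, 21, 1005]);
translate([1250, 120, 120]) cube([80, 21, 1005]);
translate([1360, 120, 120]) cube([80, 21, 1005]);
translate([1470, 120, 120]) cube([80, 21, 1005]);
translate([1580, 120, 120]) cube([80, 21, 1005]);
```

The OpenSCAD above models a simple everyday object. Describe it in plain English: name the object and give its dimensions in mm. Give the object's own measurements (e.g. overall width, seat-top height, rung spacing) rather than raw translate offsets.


A fence section. Two 120×120 mm posts, 1092 mm tall, stand on the floor with a clear span of 1579 mm between their inner faces. Two horizontal rails of 120×97 mm section span the gap between the posts with their undersides at z = 154 mm and z = 758 mm, flush with the posts' −y face. 14 pickets, each 80 mm wide, 21 mm thick and 1005 mm tall, are fixed to the +y face of the rails with their bottoms at z = 120 mm, spaced across the span with a 30 mm gap after the −x post and between neighbouring pickets, with 39 mm left before the +x post.


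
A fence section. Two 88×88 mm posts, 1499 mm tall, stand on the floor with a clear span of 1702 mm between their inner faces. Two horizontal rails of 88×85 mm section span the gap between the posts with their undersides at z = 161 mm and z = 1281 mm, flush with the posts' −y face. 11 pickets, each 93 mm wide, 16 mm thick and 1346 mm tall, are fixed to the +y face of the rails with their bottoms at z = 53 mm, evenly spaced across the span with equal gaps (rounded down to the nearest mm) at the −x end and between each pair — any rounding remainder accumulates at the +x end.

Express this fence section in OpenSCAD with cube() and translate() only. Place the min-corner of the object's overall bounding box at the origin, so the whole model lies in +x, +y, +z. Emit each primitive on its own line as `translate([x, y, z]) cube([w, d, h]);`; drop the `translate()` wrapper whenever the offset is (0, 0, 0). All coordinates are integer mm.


cube([88, 88, 1499]);
translate([1790, 0, 0]) cube([88, 88, 1499]);
translate([88, 0, 161]) cube([1702, 88, 85]);
translate([88, 0, 1281]) cube([1702, 88, 85]);
translate([144, 88, 53]) cube([93, 16, 1346]);
translate([293, 88, 53]) cube([93, 16, 1346]);
translate([442, 88, 53]) cube([93, 16, 1346]);
translate([591, 88, 53]) cube([93, 16, 1346]);
translate([740, 88, 53]) cube([93, 16, 1346]);
translate([889, 88, 53]) cube([93, 16, 1346]);
translate([1038, 88, 53]) cube([93, 16, 1346]);
translate([1187, 88, 53]) cube([93, 16, 1346]);
translate([1336, 88, 53]) cube([93, 16, 1346]);
translate([1485, 88, 53]) cube([93, 16, 1346]);
translate([1634, 88, 53]) cube([93, 16, 1346]);


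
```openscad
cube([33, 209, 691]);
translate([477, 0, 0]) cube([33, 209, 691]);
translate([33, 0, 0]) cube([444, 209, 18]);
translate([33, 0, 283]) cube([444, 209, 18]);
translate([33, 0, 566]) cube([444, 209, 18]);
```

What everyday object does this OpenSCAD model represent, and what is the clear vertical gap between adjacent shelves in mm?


A bookshelf. The clear shelf gap is 265 mm.

Two tall side panels with 3 horizontal boards between them — a bookshelf. The first two shelf undersides are at z = 0 and z = 283; with shelf thickness 18, the clear gap is 283 − 0 − 18 = 265 mm.


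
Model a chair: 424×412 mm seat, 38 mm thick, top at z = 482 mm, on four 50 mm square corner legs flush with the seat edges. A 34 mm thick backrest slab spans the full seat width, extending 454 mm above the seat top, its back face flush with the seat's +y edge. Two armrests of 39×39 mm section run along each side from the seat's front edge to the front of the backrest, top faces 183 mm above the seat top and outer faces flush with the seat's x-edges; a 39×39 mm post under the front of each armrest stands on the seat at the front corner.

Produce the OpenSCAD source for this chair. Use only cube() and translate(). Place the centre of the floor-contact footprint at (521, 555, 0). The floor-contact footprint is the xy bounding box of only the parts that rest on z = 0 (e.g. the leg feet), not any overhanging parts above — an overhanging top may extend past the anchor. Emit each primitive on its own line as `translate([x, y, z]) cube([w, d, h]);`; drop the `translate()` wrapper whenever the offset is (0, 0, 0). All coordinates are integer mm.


translate([309, 349, 444]) cube([424, 412, 38]);
translate([309, 349, 0]) cube([50, 50, 444]);
translate([683, 349, 0]) cube([50, 50, 444]);
translate([309, 711, 0]) cube([50, 50, 444]);
translate([683, 711, 0]) cube([50, 50, 444]);
translate([309, 727, 482]) cube([424, 34, 454]);
translate([309, 349, 626]) cube([39, 378, 39]);
translate([694, 349, 626]) cube([39, 378, 39]);
translate([309, 349, 482]) cube([39, 39, 144]);
translate([694, 349, 482]) cube([39, 39, 144]);


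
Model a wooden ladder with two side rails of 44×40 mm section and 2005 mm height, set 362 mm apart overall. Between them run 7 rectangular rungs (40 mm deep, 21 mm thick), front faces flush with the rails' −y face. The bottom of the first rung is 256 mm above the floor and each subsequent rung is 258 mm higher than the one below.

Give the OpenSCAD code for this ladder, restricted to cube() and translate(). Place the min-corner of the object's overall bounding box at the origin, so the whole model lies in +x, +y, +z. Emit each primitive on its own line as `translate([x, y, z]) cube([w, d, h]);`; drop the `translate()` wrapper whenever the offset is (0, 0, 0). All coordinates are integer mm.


// rung span = 362 - 2*44 = 274
// rung[k] z = 256 + k*258
cube([44, 40, 2005]);
translate([318, 0, 0]) cube([44, 40, 2005]);
translate([44, 0, 256]) cube([274, 40, 21]);
translate([44, 0, 514]) cube([274, 40, 21]);
translate([44, 0, 772]) cube([274, 40, 21]);
translate([44, 0, 1030]) cube([274, 40, 21]);
translate([44, 0, 1288]) cube([274, 40, 21]);
translate([44, 0, 1546]) cube([274, 40, 21]);
translate([44, 0, 1804]) cube([274, 40, 21]);


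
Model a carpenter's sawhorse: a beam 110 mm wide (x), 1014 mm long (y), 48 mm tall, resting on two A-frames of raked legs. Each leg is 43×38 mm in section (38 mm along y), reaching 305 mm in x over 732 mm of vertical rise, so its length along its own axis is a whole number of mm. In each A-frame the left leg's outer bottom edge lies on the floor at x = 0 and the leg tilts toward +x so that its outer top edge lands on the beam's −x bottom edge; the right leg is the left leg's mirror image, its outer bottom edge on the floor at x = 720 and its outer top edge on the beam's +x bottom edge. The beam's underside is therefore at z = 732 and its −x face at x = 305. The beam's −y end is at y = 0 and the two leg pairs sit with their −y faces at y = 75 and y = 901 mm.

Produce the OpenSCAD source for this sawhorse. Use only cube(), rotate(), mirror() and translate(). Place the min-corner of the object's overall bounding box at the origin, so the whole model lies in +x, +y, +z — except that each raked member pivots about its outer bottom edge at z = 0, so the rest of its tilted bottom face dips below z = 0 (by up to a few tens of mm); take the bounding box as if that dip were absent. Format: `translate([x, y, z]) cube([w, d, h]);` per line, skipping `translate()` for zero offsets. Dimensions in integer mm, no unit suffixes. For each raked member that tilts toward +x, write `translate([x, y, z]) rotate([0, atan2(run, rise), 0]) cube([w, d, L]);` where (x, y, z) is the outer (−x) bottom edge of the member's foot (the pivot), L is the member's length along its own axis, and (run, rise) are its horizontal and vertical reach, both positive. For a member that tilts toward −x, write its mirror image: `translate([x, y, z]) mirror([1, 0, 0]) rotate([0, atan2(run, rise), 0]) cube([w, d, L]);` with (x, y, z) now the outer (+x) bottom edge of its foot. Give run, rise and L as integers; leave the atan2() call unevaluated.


translate([305, 0, 732]) cube([110, 1014, 48]);
translate([0, 75, 0]) rotate([0, atan2(305, 732), 0]) cube([43, 38, 793]);
translate([720, 75, 0]) mirror([1, 0, 0]) rotate([0, atan2(305, 732), 0]) cube([43, 38, 793]);
translate([0, 901, 0]) rotate([0, atan2(305, 732), 0]) cube([43, 38, 793]);
translate([720, 901, 0]) mirror([1, 0, 0]) rotate([0, atan2(305, 732), 0]) cube([43, 38, 793]);


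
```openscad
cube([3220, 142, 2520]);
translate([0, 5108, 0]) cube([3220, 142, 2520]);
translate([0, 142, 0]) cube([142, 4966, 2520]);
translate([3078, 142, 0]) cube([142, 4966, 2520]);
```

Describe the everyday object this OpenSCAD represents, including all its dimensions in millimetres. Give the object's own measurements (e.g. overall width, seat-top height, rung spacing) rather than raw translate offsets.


The wall frame of a small rectangular building: four walls, each 2520 mm tall and 142 mm thick, enclosing a footprint 3220 mm (x) by 5250 mm (y) outside-to-outside, with no floor or roof. The front and back walls (the −y and +y sides) span the full width; the two side walls fit between them.


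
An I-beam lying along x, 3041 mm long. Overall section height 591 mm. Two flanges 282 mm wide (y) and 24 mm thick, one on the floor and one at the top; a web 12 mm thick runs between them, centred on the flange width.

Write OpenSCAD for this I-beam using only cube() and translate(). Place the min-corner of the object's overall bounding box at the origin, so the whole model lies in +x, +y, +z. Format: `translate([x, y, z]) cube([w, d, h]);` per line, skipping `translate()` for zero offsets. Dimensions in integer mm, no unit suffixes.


cube([3041, 282, 24]);
translate([0, 135, 24]) cube([3041, 12, 543]);
translate([0, 0, 567]) cube([3041, 282, 24]);


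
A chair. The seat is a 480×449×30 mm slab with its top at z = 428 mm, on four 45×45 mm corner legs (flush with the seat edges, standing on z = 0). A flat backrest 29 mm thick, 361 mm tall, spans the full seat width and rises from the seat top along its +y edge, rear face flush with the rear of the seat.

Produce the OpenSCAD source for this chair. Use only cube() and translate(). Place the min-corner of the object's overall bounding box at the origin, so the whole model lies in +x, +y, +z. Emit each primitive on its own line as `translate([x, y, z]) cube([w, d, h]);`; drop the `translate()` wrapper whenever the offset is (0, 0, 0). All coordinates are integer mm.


// leg_h = 428 - 30 = 398
translate([0, 0, 398]) cube([480, 449, 30]);
cube([45, 45, 398]);
translate([435, 0, 0]) cube([45, 45, 398]);
translate([0, 404, 0]) cube([45, 45, 398]);
translate([435, 404, 0]) cube([45, 45, 398]);
translate([0, 420, 428]) cube([480, 29, 361]);


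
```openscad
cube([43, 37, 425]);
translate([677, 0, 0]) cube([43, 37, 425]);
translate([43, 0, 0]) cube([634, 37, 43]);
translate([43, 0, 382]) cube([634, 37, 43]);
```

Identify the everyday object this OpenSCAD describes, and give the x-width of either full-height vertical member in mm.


A picture frame. The border width is 43 mm.

Four thin pieces enclosing a rectangular opening — a picture frame. The two full-height stiles are 425 mm tall; the top rail sits at z = 382 and is 43 mm tall, so the border above the opening is 425 − 382 = 43 mm, matching the stile x-width.


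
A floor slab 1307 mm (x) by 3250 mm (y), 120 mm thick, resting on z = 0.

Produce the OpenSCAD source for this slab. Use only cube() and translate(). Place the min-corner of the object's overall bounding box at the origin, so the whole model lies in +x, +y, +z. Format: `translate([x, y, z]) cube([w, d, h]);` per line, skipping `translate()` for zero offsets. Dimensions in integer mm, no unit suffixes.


cube([1307, 3250, 120]);


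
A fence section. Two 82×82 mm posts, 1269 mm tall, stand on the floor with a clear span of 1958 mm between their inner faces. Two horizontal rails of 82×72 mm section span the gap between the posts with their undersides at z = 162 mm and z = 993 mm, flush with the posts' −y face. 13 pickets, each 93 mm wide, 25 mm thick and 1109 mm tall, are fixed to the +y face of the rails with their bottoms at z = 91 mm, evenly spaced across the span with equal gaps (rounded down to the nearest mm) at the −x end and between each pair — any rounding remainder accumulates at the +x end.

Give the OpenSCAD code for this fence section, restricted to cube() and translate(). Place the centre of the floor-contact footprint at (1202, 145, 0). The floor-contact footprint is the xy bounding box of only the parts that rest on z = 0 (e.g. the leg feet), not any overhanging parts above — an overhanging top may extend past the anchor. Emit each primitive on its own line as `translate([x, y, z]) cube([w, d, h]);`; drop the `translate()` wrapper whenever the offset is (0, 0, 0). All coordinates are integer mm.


translate([141, 104, 0]) cube([82, 82, 1269]);
translate([2181, 104, 0]) cube([82, 82, 1269]);
translate([223, 104, 162]) cube([1958, 82, 72]);
translate([223, 104, 993]) cube([1958, 82, 72]);
translate([276, 186, 91]) cube([93, 25, 1109]);
translate([422, 186, 91]) cube([93, 25, 1109]);
translate([568, 186, 91]) cube([93, 25, 1109]);
translate([714, 186, 91]) cube([93, 25, 1109]);
translate([860, 186, 91]) cube([93, 25, 1109]);
translate([1006, 186, 91]) cube([93, 25, 1109]);
translate([1152, 186, 91]) cube([93, 25, 1109]);
translate([1298, 186, 91]) cube([93, 25, 1109]);
translate([1444, 186, 91]) cube([93, 25, 1109]);
translate([1590, 186, 91]) cube([93, 25, 1109]);
translate([1736, 186, 91]) cube([93, 25, 1109]);
translate([1882, 186, 91]) cube([93, 25, 1109]);
translate([2028, 186, 91]) cube([93, 25, 1109]);
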